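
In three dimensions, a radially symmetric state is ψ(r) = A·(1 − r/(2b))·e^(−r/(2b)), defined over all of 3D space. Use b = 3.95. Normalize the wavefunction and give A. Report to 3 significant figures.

A ≈ 0.0254

The normalization condition is ∫|ψ|² 4πr² dr = 1 from 0 to ∞.
The integral (without the A² prefactor) comes out to 8·π·b^3.
So A² = (8·π·b^3)^(−1).
Substituting b = 3.95 gives A² = 0.0006456, so A = 0.02541.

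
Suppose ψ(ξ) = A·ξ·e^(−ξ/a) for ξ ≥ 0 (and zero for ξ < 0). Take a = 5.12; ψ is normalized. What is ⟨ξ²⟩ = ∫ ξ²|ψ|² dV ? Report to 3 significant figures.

By definition ⟨ξ²⟩ = ∫ ξ^2 |ψ(ξ)|² dξ.
Recall ∫₀^∞ ξ^m e^(−ξ/β) dξ = m!·β^(m+1), since the A² factors cancel between numerator and denominator, ⟨ξ²⟩ = 3·a^2.
Putting a = 5.12 gives 78.64.

⟨ξ^2⟩ ≈ 78.6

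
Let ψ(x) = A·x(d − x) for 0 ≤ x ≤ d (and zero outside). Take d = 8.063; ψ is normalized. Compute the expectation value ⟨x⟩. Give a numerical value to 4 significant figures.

⟨x⟩ ≈ 4.032

The expectation value is the |ψ|²-weighted average of x: ∫ x|ψ|² dx.
Since the A² factors cancel between numerator and denominator, ⟨x⟩ = d/2.
Putting d = 8.063 gives 4.0315.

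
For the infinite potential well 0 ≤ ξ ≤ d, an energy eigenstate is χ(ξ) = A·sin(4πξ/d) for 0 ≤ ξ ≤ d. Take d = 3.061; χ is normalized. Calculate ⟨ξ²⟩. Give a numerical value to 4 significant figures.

⟨ξ^2⟩ ≈ 3.094

By definition ⟨ξ²⟩ = ∫ ξ^2 |χ(ξ)|² dξ.
Using sin²θ = (1 − cos 2θ)/2, since the A² factors cancel between numerator and denominator, ⟨ξ²⟩ = -d^2/(32·π^2) + d^2/3.
Putting d = 3.061 gives 3.0936.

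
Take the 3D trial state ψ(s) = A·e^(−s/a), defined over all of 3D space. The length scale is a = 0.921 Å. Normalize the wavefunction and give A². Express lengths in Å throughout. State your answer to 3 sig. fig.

A^2 ≈ 0.407 Å^(-3)

Normalization requires ∫|ψ|² 4πs² ds = 1, integrated from 0 to ∞.
Using ∫₀^∞ sⁿ e^(−αs) ds = n!/αⁿ⁺¹, carrying out the integral gives A² · π·a^3.
So A² = (π·a^3)^(−1).
Plugging in a = 0.921 yields A = 0.6383.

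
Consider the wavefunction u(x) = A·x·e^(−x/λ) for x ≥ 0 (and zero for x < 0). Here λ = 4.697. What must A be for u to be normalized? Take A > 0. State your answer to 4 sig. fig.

We need A² ∫|f|² dx = 1, taking the integral from 0 to ∞.
The integral (without the A² prefactor) comes out to λ^3/4.
So A² = (λ^3/4)^(−1).
Plugging in λ = 4.697 yields A = 0.19647.

A ≈ 0.1965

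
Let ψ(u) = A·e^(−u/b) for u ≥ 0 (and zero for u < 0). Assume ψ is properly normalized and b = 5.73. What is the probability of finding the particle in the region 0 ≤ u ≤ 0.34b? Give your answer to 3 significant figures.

|ψ|² is the probability density, so P = ∫_{0}^{0.34b} |ψ|² du.
The normalization integral ∫|ψ|²du over the whole domain equals b/2·A², and A² cancels in the ratio.
Substituting t = u/b, A² and the length scale cancel in the ratio: P = ∫_{0}^{0.34} e^(-2·t) dt / ∫_{0}^{∞} e^(-2·t) dt.
An antiderivative of e^(-2·t) is -e^(-2·t)/2; evaluating from 0 to 0.34 gives 1/2 - e^(-17/25)/2, while the full integral is 1/2.
Taking the ratio, P = 0.4934.

P ≈ 0.493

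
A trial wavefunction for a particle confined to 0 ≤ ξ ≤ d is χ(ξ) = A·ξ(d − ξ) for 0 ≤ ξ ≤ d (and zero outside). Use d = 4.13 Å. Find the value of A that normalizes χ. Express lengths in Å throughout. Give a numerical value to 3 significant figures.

Require ∫ |χ|² dξ = 1 over the whole domain.
Expanding the polynomial and integrating term by term, with χ = A·ξ(d − ξ), the integral evaluates to A²·[d^5/30].
Setting this equal to 1 gives A² = 1/(d^5/30).
Plugging in d = 4.13 yields A = 0.1580.

A ≈ 0.158 Å^(-5/2)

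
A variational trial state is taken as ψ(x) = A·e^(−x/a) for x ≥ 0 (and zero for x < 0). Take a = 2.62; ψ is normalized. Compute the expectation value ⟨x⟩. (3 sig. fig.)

⟨x⟩ ≈ 1.31

By definition ⟨x⟩ = ∫ x |ψ(x)|² dx.
Evaluating both integrals, ⟨x⟩ = a/2.
With a = 2.62, ⟨x⟩ = 1.310.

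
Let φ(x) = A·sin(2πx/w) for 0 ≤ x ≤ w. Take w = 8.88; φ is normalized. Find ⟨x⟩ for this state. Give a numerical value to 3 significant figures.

⟨x⟩ ≈ 4.44

⟨x⟩ = ∫ x |φ|² dx over the full domain.
With ∫₀^w sin²(nπx/w) dx = w/2, evaluating both integrals, ⟨x⟩ = w/2.
Putting w = 8.88 gives 4.440.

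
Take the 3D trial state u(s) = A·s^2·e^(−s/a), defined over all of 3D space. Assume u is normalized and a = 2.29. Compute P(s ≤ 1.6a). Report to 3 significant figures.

P = ∫ |u|² 4πs² ds over s ≤ 1.6a.
A² is fixed by ∫₀^∞ 4πs²|u|² ds = 1, i.e. A² = (45·π·a^7/2)^(−1).
Substituting t = s/a, A², 4π and the length scale all cancel in the ratio: P = ∫_{0}^{1.6} t^6·e^(-2·t) dt / ∫_{0}^{∞} t^6·e^(-2·t) dt.
With ∫ t^6·e^(-2·t) dt = -(4·t^6 + 12·t^5 + 30·t^4 + 60·t^3 + 90·t^2 + 90·t + 45)·e^(-2·t)/8 + C, the region integral is ≈ 0.25098 and the full one is 45/8.
This evaluates to P = 0.04462.

P ≈ 0.0446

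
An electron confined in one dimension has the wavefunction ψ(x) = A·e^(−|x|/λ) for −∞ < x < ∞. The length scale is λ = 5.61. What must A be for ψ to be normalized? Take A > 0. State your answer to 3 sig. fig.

A ≈ 0.422

We need A² ∫|f|² dx = 1, taking the integral from −∞ to ∞.
Recall ∫₀^∞ x^m e^(−x/β) dx = m!·β^(m+1), the integral (without the A² prefactor) comes out to λ.
With λ = 5.61: A² = 0.1783 and A = 0.4222.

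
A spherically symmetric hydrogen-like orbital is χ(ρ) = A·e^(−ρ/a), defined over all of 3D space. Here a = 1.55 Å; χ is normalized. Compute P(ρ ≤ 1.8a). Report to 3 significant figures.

P ≈ 0.697

Integrate the radial probability density 4πρ²|χ|² over ρ ≤ 1.8a.
The full normalization integral is A²·[π·a^3] = 1, fixing A².
Substituting u = ρ/a, A², 4π and the length scale all cancel in the ratio: P = ∫_{0}^{1.8} u^2·e^(-2·u) du / ∫_{0}^{∞} u^2·e^(-2·u) du.
An antiderivative of u^2·e^(-2·u) is -(2·u^2 + 2·u + 1)·e^(-2·u)/4; evaluating from 0 to 1.8 gives 1/4 - 277·e^(-18/5)/100, while the full integral is 1/4.
The region integral divided by the full integral gives P = 0.6973.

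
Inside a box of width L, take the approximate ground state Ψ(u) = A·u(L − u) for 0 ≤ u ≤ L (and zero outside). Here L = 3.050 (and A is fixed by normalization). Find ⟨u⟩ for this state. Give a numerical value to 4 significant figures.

⟨u⟩ = ∫ u |Ψ|² du over the full domain.
Expanding the polynomial and integrating term by term, since the A² factors cancel between numerator and denominator, ⟨u⟩ = L/2.
With L = 3.050, ⟨u⟩ = 1.5250.

⟨u⟩ ≈ 1.525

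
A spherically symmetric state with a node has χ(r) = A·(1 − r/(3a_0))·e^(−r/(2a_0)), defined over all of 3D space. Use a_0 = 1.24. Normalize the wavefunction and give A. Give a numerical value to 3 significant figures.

Require ∫ |χ|² 4πr² dr = 1 over the whole domain.
In 3D with spherical symmetry the volume element is 4πr² dr.
Carrying out the integral gives A² · 8·π·a_0^3/3.
So A² = (8·π·a_0^3/3)^(−1).
Substituting a_0 = 1.24 gives A² = 0.06261, so A = 0.2502.

A ≈ 0.250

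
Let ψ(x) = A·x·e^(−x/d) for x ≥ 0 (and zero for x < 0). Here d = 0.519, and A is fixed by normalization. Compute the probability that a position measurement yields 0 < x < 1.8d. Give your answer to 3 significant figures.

P ≈ 0.697

|ψ|² is the probability density, so P = ∫_{0}^{1.8d} |ψ|² dx.
The normalization integral ∫|ψ|²dx over the whole domain equals d^3/4·A², and A² cancels in the ratio.
Let u = x/d; then A² and the length scale cancel, so P = ∫_{0}^{1.8} u^2·e^(-2·u) du ÷ ∫_{0}^{∞} u^2·e^(-2·u) du.
An antiderivative of u^2·e^(-2·u) is -(2·u^2 + 2·u + 1)·e^(-2·u)/4; evaluating from 0 to 1.8 gives 1/4 - 277·e^(-18/5)/100, while the full integral is 1/4.
The result is P = 0.6973.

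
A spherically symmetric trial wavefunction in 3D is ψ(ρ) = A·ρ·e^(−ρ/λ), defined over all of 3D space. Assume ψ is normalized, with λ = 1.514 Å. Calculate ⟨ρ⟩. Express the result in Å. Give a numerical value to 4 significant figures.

By definition ⟨ρ⟩ = ∫ ρ |ψ(ρ)|² 4πρ² dρ.
Recall ∫₀^∞ ρ^m e^(−ρ/β) dρ = m!·β^(m+1), since the A² factors cancel between numerator and denominator, ⟨ρ⟩ = 5·λ/2.
With λ = 1.514, ⟨ρ⟩ = 3.7850.

⟨ρ⟩ ≈ 3.785 Å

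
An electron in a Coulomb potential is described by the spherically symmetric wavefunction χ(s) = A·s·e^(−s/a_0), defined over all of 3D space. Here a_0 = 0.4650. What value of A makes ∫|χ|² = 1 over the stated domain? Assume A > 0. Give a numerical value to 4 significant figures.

A ≈ 2.209

Require ∫ |χ|² 4πs² ds = 1 over the whole domain.
In 3D with spherical symmetry the volume element is 4πs² ds.
Recall ∫₀^∞ s^m e^(−s/β) ds = m!·β^(m+1), ∫|χ|² 4πs² ds = A²·(3·π·a_0^5).
Substituting a_0 = 0.4650 gives A² = 4.8805, so A = 2.2092.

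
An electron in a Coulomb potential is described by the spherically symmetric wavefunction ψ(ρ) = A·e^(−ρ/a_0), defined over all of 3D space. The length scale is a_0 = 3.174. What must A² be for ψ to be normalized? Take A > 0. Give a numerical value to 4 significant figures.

A^2 ≈ 0.009955

Normalization requires ∫|ψ|² 4πρ² dρ = 1, integrated from 0 to ∞.
(Spherical symmetry: dV = 4πρ² dρ.)
With ∫₀^∞ ρ^2 e^(−αρ) dρ = 2!/α^3, the integral (without the A² prefactor) comes out to π·a_0^3.
Setting this equal to 1 gives A² = 1/(π·a_0^3).
Plugging in a_0 = 3.174 yields A = 0.099773.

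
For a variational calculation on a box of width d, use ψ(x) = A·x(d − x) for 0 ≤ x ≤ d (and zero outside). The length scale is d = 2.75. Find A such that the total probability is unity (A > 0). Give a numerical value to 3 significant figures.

A ≈ 0.437

We need A² ∫|f|² dx = 1, taking the integral from 0 to d.
Expanding the polynomial and integrating term by term, the integral (without the A² prefactor) comes out to d^5/30.
So A² = (d^5/30)^(−1).
Substituting d = 2.75 gives A² = 0.1907, so A = 0.4367.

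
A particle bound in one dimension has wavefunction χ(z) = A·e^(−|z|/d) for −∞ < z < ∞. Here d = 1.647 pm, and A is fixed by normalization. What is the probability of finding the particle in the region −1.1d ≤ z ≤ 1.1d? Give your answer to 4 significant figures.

P = ∫_{−1.1d}^{1.1d} |χ(z)|² dz.
With A² fixed by ∫|χ|² = 1, i.e. A² = (d)^(−1), substitute and integrate.
By symmetry take twice the z ≥ 0 contribution in numerator and denominator; the 2's cancel. Let u = z/d; then A² and the length scale cancel, so P = ∫_{0}^{1.1} e^(-2·u) du ÷ ∫_{0}^{∞} e^(-2·u) du.
Using ∫ e^(-2·u) du = -e^(-2·u)/2, the numerator is 1/2 - e^(-11/5)/2 and the denominator is 1/2.
This works out to P = 0.88920.

P ≈ 0.8892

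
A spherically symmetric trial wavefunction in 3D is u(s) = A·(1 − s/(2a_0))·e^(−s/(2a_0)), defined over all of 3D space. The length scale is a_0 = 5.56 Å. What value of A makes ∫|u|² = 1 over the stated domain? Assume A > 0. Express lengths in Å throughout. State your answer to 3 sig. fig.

Normalization requires ∫|u|² 4πs² ds = 1, integrated from 0 to ∞.
In 3D with spherical symmetry the volume element is 4πs² ds.
∫|u|² 4πs² ds = A²·(8·π·a_0^3).
Setting this equal to 1 gives A² = 1/(8·π·a_0^3).
Substituting a_0 = 5.56 gives A² = 0.0002315, so A = 0.01521.

A ≈ 0.0152 Å^(-3/2)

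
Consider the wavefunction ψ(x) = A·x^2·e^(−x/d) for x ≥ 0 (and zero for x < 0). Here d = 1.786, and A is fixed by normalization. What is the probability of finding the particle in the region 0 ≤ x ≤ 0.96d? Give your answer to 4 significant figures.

P ≈ 0.04572

P = ∫_{0}^{0.96d} |ψ(x)|² dx.
Since A² = 1/(3·d^5/4), this is the region integral divided by the full normalization integral.
Substituting u = x/d, A² and the length scale cancel in the ratio: P = ∫_{0}^{0.96} u^4·e^(-2·u) du / ∫_{0}^{∞} u^4·e^(-2·u) du.
Using ∫ u^4·e^(-2·u) du = -(u^4/2 + u^3 + 3·u^2/2 + 3·u/2 + 3/4)·e^(-2·u), the numerator is ≈ 0.0342928 and the denominator is 3/4.
Taking the ratio, P = 0.045724.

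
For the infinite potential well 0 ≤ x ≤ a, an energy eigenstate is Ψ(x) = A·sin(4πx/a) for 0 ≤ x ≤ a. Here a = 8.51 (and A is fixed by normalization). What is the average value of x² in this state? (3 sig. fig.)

The expectation value is the |Ψ|²-weighted average of x^2: ∫ x^2|Ψ|² dx.
Using sin²θ = (1 − cos 2θ)/2, evaluating both integrals, ⟨x²⟩ = -a^2/(32·π^2) + a^2/3.
Putting a = 8.51 gives 23.91.

⟨x^2⟩ ≈ 23.9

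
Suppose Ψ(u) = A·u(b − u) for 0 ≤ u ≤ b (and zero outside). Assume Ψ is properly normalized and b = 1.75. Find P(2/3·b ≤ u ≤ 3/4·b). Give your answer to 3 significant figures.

P = ∫_{2/3·b}^{3/4·b} |Ψ(u)|² du.
With A² fixed by ∫|Ψ|² = 1, i.e. A² = (b^5/30)^(−1), substitute and integrate.
In terms of t = u/b (A² and the length scale cancel between numerator and denominator), P = [∫_{2/3}^{3/4} t^2·(1 - t)^2 dt] / [∫_{0}^{1} t^2·(1 - t)^2 dt].
With ∫ t^2·(1 - t)^2 dt = t^3·(6·t^2 - 15·t + 10)/30 + C, the region integral is ≈ 0.0035454 and the full one is 1/30.
This works out to P = 0.1064.

P ≈ 0.106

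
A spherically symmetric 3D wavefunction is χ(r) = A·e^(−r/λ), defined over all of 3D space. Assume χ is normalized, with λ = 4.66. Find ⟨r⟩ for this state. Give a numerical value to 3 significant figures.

⟨r⟩ = ∫ r |χ|² 4πr² dr over the full domain.
Evaluating both integrals, ⟨r⟩ = 3·λ/2.
Putting λ = 4.66 gives 6.990.

⟨r⟩ ≈ 6.99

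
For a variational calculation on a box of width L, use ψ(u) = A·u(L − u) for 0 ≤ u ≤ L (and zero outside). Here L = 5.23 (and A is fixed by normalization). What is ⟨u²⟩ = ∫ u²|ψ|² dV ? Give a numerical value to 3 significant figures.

By definition ⟨u²⟩ = ∫ u^2 |ψ(u)|² du.
Expanding the polynomial and integrating term by term, evaluating both integrals, ⟨u²⟩ = 2·L^2/7.
Putting L = 5.23 gives 7.815.

⟨u^2⟩ ≈ 7.82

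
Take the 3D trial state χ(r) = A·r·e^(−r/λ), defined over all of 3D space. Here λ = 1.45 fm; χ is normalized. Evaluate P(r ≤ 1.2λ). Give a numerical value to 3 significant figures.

P = ∫ |χ|² 4πr² dr over r ≤ 1.2λ.
A² is fixed by ∫₀^∞ 4πr²|χ|² dr = 1, i.e. A² = (3·π·λ^5)^(−1).
Substituting u = r/λ, A², 4π and the length scale all cancel in the ratio: P = ∫_{0}^{1.2} u^4·e^(-2·u) du / ∫_{0}^{∞} u^4·e^(-2·u) du.
Using ∫ u^4·e^(-2·u) du = -(u^4/2 + u^3 + 3·u^2/2 + 3·u/2 + 3/4)·e^(-2·u), the numerator is ≈ 0.071901 and the denominator is 3/4.
This evaluates to P = 0.09587.

P ≈ 0.0959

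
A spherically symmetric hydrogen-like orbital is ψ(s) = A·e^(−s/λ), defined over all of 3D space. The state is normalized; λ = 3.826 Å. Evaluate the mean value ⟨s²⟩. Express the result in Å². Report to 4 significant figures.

⟨s²⟩ = ∫ s^2 |ψ|² 4πs² ds over the full domain.
Using ∫₀^∞ sⁿ e^(−αs) ds = n!/αⁿ⁺¹, the ratio of the moment integral to the normalization integral gives ⟨s²⟩ = 3·λ^2.
With λ = 3.826, ⟨s^2⟩ = 43.915.

⟨s^2⟩ ≈ 43.91 Å^2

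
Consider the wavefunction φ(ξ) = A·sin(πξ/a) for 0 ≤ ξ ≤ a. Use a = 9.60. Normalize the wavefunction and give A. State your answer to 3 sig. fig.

Require ∫ |φ|² dξ = 1 over the whole domain.
With φ = A·sin(πξ/a), the integral evaluates to A²·[a/2].
Setting this equal to 1 gives A² = 1/(a/2).
With a = 9.60: A² = 0.2083 and A = 0.4564.

A ≈ 0.456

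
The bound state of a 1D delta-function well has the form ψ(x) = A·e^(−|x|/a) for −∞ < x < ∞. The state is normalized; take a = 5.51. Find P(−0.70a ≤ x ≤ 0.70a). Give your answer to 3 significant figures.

P = ∫_{−0.70a}^{0.70a} |ψ(x)|² dx.
The normalization integral ∫|ψ|²dx over the whole domain equals a·A², and A² cancels in the ratio.
Both integrals are even about x = 0, so only the x ≥ 0 halves are needed (the factors of 2 cancel). In terms of u = x/a (A² and the length scale cancel between numerator and denominator), P = [∫_{0}^{0.70} e^(-2·u) du] / [∫_{0}^{∞} e^(-2·u) du].
Using ∫ e^(-2·u) du = -e^(-2·u)/2, the numerator is 1/2 - e^(-7/5)/2 and the denominator is 1/2.
Taking the ratio, P = 0.7534.

P ≈ 0.753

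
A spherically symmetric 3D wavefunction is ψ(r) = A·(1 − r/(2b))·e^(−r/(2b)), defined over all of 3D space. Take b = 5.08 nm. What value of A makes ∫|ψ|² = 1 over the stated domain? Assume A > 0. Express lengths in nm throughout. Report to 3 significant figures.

A ≈ 0.0174 nm^(-3/2)

Require ∫ |ψ|² 4πr² dr = 1 over the whole domain.
The angular integral contributes 4π, leaving ∫₀^∞ r²|ψ|² dr.
Using ∫₀^∞ rⁿ e^(−αr) dr = n!/αⁿ⁺¹, ∫|ψ|² 4πr² dr = A²·(8·π·b^3).
Setting this equal to 1 gives A² = 1/(8·π·b^3).
Plugging in b = 5.08 yields A = 0.01742.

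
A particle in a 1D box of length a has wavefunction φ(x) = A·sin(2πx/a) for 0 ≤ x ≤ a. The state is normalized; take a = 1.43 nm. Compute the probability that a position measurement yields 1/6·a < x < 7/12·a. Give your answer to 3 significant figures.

P = ∫_{1/6·a}^{7/12·a} |φ(x)|² dx.
With A² fixed by ∫|φ|² = 1, i.e. A² = (a/2)^(−1), substitute and integrate.
Let u = x/a; then A² and the length scale cancel, so P = ∫_{1/6}^{7/12} sin(2·π·u)^2 du ÷ ∫_{0}^{1} sin(2·π·u)^2 du.
An antiderivative of sin(2·π·u)^2 is u/2 - sin(4·π·u)/(8·π); evaluating from 1/6 to 7/12 gives 5/24, while the full integral is 1/2.
This works out to P = 5/12.

P ≈ 0.417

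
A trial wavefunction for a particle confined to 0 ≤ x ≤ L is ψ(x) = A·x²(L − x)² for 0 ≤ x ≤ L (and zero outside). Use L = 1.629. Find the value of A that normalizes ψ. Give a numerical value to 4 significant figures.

We need A² ∫|f|² dx = 1, taking the integral from 0 to L.
Expanding the polynomial and integrating term by term, carrying out the integral gives A² · L^9/630.
Hence A² = 1/[L^9/630].
Plugging in L = 1.629 yields A = 2.7927.

A ≈ 2.793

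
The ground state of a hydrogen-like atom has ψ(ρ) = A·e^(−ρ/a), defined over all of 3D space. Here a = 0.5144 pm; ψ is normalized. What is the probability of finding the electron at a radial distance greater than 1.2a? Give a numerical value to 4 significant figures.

Integrate the radial probability density 4πρ²|ψ|² over ρ > 1.2a.
The full normalization integral is A²·[π·a^3] = 1, fixing A².
Let u = ρ/a; then A², 4π and the length scale all cancel, so P = ∫_{1.2}^{∞} u^2·e^(-2·u) du ÷ ∫_{0}^{∞} u^2·e^(-2·u) du.
With ∫ u^2·e^(-2·u) du = -(2·u^2 + 2·u + 1)·e^(-2·u)/4 + C, the region integral is 157·e^(-12/5)/100 and the full one is 1/4.
This evaluates to P = 0.56971.

P ≈ 0.5697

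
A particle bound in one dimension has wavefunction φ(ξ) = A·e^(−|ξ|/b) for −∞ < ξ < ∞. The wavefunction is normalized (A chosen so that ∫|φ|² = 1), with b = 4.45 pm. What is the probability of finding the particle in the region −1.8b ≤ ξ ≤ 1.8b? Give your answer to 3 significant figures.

P ≈ 0.973

The probability is P = ∫ |φ|² dξ over [−1.8b, 1.8b].
The normalization integral ∫|φ|²dξ over the whole domain equals b·A², and A² cancels in the ratio.
Both integrals are even about ξ = 0, so only the ξ ≥ 0 halves are needed (the factors of 2 cancel). In terms of u = ξ/b (A² and the length scale cancel between numerator and denominator), P = [∫_{0}^{1.8} e^(-2·u) du] / [∫_{0}^{∞} e^(-2·u) du].
Using ∫ e^(-2·u) du = -e^(-2·u)/2, the numerator is 1/2 - e^(-18/5)/2 and the denominator is 1/2.
Taking the ratio, P = 0.9727.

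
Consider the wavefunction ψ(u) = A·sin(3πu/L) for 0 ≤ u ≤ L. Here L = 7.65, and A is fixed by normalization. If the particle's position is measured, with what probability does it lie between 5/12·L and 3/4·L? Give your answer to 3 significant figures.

|ψ|² is the probability density, so P = ∫_{5/12·L}^{3/4·L} |ψ|² du.
The normalization integral ∫|ψ|²du over the whole domain equals L/2·A², and A² cancels in the ratio.
Let t = u/L; then A² and the length scale cancel, so P = ∫_{5/12}^{3/4} sin(3·π·t)^2 dt ÷ ∫_{0}^{1} sin(3·π·t)^2 dt.
An antiderivative of sin(3·π·t)^2 is t/2 - sin(6·π·t)/(12·π); evaluating from 5/12 to 3/4 gives 1/6, while the full integral is 1/2.
This works out to P = 1/3.

P ≈ 0.333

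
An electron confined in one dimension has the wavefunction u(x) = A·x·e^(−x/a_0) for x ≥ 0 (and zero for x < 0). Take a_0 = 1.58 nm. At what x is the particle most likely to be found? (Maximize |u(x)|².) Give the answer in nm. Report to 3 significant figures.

Set d/dx [|u(x)|²] = 0 and solve for x > 0.
Solving yields x = a_0.
With a_0 = 1.58, the most probable position is 1.580 nm.

x ≈ 1.58 nm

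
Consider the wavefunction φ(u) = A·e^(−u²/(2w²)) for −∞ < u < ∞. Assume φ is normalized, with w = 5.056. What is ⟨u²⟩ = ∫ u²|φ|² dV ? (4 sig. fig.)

By definition ⟨u²⟩ = ∫ u^2 |φ(u)|² du.
The ratio of the moment integral to the normalization integral gives ⟨u²⟩ = w^2/2.
Putting w = 5.056 gives 12.782.

⟨u^2⟩ ≈ 12.78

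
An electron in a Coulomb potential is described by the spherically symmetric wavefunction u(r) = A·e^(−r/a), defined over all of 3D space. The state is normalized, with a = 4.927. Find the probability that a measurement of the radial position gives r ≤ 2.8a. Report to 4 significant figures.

P ≈ 0.9176

With dV = 4πr²dr, the probability is ∫|u|² dV over r ≤ 2.8a.
A² is fixed by ∫₀^∞ 4πr²|u|² dr = 1, i.e. A² = (π·a^3)^(−1).
In terms of t = r/a (A², 4π and the length scale all cancel between numerator and denominator), P = [∫_{0}^{2.8} t^2·e^(-2·t) dt] / [∫_{0}^{∞} t^2·e^(-2·t) dt].
With ∫ t^2·e^(-2·t) dt = -(2·t^2 + 2·t + 1)·e^(-2·t)/4 + C, the region integral is 1/4 - 557·e^(-28/5)/100 and the full one is 1/4.
The region integral divided by the full integral gives P = 0.91761.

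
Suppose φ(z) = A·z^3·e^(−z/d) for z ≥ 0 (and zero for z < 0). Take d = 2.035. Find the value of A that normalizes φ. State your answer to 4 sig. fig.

Normalization requires ∫|φ|² dz = 1, integrated from 0 to ∞.
∫|φ|² dz = A²·(45·d^7/8).
So A² = (45·d^7/8)^(−1).
Plugging in d = 2.035 yields A = 0.035072.

A ≈ 0.03507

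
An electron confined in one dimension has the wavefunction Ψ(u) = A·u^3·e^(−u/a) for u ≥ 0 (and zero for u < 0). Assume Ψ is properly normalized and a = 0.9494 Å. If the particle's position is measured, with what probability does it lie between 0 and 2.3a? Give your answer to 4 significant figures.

The probability is P = ∫ |Ψ|² du over [0, 2.3a].
With A² fixed by ∫|Ψ|² = 1, i.e. A² = (45·a^7/8)^(−1), substitute and integrate.
In terms of t = u/a (A² and the length scale cancel between numerator and denominator), P = [∫_{0}^{2.3} t^6·e^(-2·t) dt] / [∫_{0}^{∞} t^6·e^(-2·t) dt].
Using ∫ t^6·e^(-2·t) dt = -(4·t^6 + 12·t^5 + 30·t^4 + 60·t^3 + 90·t^2 + 90·t + 45)·e^(-2·t)/8, the numerator is ≈ 1.02359 and the denominator is 45/8.
The result is P = 0.18197.

P ≈ 0.1820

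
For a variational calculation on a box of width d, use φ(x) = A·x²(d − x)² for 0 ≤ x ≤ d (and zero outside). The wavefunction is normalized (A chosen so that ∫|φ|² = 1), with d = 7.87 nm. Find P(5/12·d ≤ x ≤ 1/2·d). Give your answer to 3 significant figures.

P = ∫_{5/12·d}^{1/2·d} |φ(x)|² dx.
The normalization integral ∫|φ|²dx over the whole domain equals d^9/630·A², and A² cancels in the ratio.
Substituting u = x/d, A² and the length scale cancel in the ratio: P = ∫_{5/12}^{1/2} u^4·(1 - u)^4 du / ∫_{0}^{1} u^4·(1 - u)^4 du.
Using ∫ u^4·(1 - u)^4 du = u^5·(70·u^4 - 315·u^3 + 540·u^2 - 420·u + 126)/630, the numerator is ≈ 0.00031376 and the denominator is 1/630.
Taking the ratio, P = 0.1977.

P ≈ 0.198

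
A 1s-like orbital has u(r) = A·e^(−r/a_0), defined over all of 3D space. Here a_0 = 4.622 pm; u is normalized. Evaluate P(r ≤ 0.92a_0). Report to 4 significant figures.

With dV = 4πr²dr, the probability is ∫|u|² dV over r ≤ 0.92a_0.
The full normalization integral is A²·[π·a_0^3] = 1, fixing A².
Let t = r/a_0; then A², 4π and the length scale all cancel, so P = ∫_{0}^{0.92} t^2·e^(-2·t) dt ÷ ∫_{0}^{∞} t^2·e^(-2·t) dt.
Using ∫ t^2·e^(-2·t) dt = -(2·t^2 + 2·t + 1)·e^(-2·t)/4, the numerator is 1/4 - 2833·e^(-46/25)/2500 and the denominator is 1/4.
The region integral divided by the full integral gives P = 0.28011.

P ≈ 0.2801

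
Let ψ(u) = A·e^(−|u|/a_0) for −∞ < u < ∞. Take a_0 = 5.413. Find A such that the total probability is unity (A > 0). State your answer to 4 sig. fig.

Require ∫ |ψ|² du = 1 over the whole domain.
With ψ = A·e^(−|u|/a_0), the integral evaluates to A²·[a_0].
So A² = (a_0)^(−1).
With a_0 = 5.413: A² = 0.18474 and A = 0.42981.

A ≈ 0.4298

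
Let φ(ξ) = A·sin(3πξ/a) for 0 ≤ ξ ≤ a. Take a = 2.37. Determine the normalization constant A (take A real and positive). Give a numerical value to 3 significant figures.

A ≈ 0.919

The normalization condition is ∫|φ|² dξ = 1 from 0 to a.
With ∫₀^a sin²(nπξ/a) dξ = a/2, with φ = A·sin(3πξ/a), the integral evaluates to A²·[a/2].
So A² = (a/2)^(−1).
With a = 2.37: A² = 0.8439 and A = 0.9186.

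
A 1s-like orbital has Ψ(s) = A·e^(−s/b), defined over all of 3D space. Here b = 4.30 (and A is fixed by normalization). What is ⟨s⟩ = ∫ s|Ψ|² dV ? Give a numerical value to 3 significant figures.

⟨s⟩ ≈ 6.45

The expectation value is the |Ψ|²-weighted average of s: ∫ s|Ψ|² 4πs² ds.
Using ∫₀^∞ sⁿ e^(−αs) ds = n!/αⁿ⁺¹, evaluating both integrals, ⟨s⟩ = 3·b/2.
Putting b = 4.30 gives 6.450.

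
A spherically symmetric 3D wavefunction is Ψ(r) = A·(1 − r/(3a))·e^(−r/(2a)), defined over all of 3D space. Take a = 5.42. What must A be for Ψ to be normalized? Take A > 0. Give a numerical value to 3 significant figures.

A ≈ 0.0274

Require ∫ |Ψ|² 4πr² dr = 1 over the whole domain.
(Spherical symmetry: dV = 4πr² dr.)
Using ∫₀^∞ rⁿ e^(−αr) dr = n!/αⁿ⁺¹, ∫|Ψ|² 4πr² dr = A²·(8·π·a^3/3).
So A² = (8·π·a^3/3)^(−1).
Substituting a = 5.42 gives A² = 0.0007497, so A = 0.02738.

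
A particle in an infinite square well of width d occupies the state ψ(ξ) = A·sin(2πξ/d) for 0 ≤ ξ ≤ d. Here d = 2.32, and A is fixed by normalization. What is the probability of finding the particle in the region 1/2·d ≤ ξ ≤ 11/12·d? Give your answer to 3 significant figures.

P ≈ 0.486

|ψ|² is the probability density, so P = ∫_{1/2·d}^{11/12·d} |ψ|² dξ.
The normalization integral ∫|ψ|²dξ over the whole domain equals d/2·A², and A² cancels in the ratio.
Let u = ξ/d; then A² and the length scale cancel, so P = ∫_{1/2}^{11/12} sin(2·π·u)^2 du ÷ ∫_{0}^{1} sin(2·π·u)^2 du.
With ∫ sin(2·π·u)^2 du = u/2 - sin(4·π·u)/(8·π) + C, the region integral is √(3)/(16·π) + 5/24 and the full one is 1/2.
This works out to P = √(3)/(8·π) + 5/12.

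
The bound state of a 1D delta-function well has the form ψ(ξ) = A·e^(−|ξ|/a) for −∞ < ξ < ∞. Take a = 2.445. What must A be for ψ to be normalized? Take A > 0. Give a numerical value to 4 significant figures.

A ≈ 0.6395

The normalization condition is ∫|ψ|² dξ = 1 from −∞ to ∞.
Recall ∫₀^∞ ξ^m e^(−ξ/β) dξ = m!·β^(m+1), the integral (without the A² prefactor) comes out to a.
Setting this equal to 1 gives A² = 1/(a).
With a = 2.445: A² = 0.40900 and A = 0.63953.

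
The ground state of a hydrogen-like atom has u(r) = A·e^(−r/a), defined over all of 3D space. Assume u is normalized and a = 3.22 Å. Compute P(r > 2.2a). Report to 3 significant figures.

P ≈ 0.185

Integrate the radial probability density 4πr²|u|² over r > 2.2a.
Normalization gives A² = 1/(π·a^3).
Let t = r/a; then A², 4π and the length scale all cancel, so P = ∫_{2.2}^{∞} t^2·e^(-2·t) dt ÷ ∫_{0}^{∞} t^2·e^(-2·t) dt.
Using ∫ t^2·e^(-2·t) dt = -(2·t^2 + 2·t + 1)·e^(-2·t)/4, the numerator is 377·e^(-22/5)/100 and the denominator is 1/4.
Taking the ratio yields P = 0.1851.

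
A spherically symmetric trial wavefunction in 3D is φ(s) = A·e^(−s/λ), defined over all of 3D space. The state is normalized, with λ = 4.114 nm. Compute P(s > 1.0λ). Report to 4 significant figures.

P = ∫ |φ|² 4πs² ds over s > 1.0λ.
A² is fixed by ∫₀^∞ 4πs²|φ|² ds = 1, i.e. A² = (π·λ^3)^(−1).
Substituting u = s/λ, A², 4π and the length scale all cancel in the ratio: P = ∫_{1.0}^{∞} u^2·e^(-2·u) du / ∫_{0}^{∞} u^2·e^(-2·u) du.
Using ∫ u^2·e^(-2·u) du = -(2·u^2 + 2·u + 1)·e^(-2·u)/4, the numerator is 5·e^(-2)/4 and the denominator is 1/4.
The region integral divided by the full integral gives P = 0.67668.

P ≈ 0.6767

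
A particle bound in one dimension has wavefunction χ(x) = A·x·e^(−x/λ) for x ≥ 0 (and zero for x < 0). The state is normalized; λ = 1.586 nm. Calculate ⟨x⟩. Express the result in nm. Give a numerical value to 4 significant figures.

⟨x⟩ ≈ 2.379 nm

By definition ⟨x⟩ = ∫ x |χ(x)|² dx.
With ∫₀^∞ x^3 e^(−αx) dx = 3!/α^4, since the A² factors cancel between numerator and denominator, ⟨x⟩ = 3·λ/2.
With λ = 1.586, ⟨x⟩ = 2.3790.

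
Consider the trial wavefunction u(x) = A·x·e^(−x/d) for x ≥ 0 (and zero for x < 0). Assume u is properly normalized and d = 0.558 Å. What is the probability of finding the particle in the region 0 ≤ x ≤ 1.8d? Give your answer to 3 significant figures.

The probability is P = ∫ |u|² dx over [0, 1.8d].
The normalization integral ∫|u|²dx over the whole domain equals d^3/4·A², and A² cancels in the ratio.
In terms of t = x/d (A² and the length scale cancel between numerator and denominator), P = [∫_{0}^{1.8} t^2·e^(-2·t) dt] / [∫_{0}^{∞} t^2·e^(-2·t) dt].
An antiderivative of t^2·e^(-2·t) is -(2·t^2 + 2·t + 1)·e^(-2·t)/4; evaluating from 0 to 1.8 gives 1/4 - 277·e^(-18/5)/100, while the full integral is 1/4.
This works out to P = 0.6973.

P ≈ 0.697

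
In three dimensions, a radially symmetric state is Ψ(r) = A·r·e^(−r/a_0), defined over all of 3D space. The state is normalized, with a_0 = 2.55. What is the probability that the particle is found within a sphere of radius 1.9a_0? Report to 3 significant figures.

With dV = 4πr²dr, the probability is ∫|Ψ|² dV over r ≤ 1.9a_0.
A² is fixed by ∫₀^∞ 4πr²|Ψ|² dr = 1, i.e. A² = (3·π·a_0^5)^(−1).
In terms of u = r/a_0 (A², 4π and the length scale all cancel between numerator and denominator), P = [∫_{0}^{1.9} u^4·e^(-2·u) du] / [∫_{0}^{∞} u^4·e^(-2·u) du].
Using ∫ u^4·e^(-2·u) du = -(u^4/2 + u^3 + 3·u^2/2 + 3·u/2 + 3/4)·e^(-2·u), the numerator is ≈ 0.24912 and the denominator is 3/4.
The region integral divided by the full integral gives P = 0.3322.

P ≈ 0.332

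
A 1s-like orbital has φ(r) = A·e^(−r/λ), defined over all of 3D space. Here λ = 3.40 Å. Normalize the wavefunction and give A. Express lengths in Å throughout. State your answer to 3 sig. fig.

A ≈ 0.0900 Å^(-3/2)

Require ∫ |φ|² 4πr² dr = 1 over the whole domain.
In 3D with spherical symmetry the volume element is 4πr² dr.
Using ∫₀^∞ rⁿ e^(−αr) dr = n!/αⁿ⁺¹, carrying out the integral gives A² · π·λ^3.
Setting this equal to 1 gives A² = 1/(π·λ^3).
With λ = 3.40: A² = 0.008099 and A = 0.08999.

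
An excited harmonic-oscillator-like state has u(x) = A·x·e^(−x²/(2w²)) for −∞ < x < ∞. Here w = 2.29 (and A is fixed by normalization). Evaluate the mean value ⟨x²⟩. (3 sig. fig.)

⟨x^2⟩ ≈ 7.87

⟨x²⟩ = ∫ x^2 |u|² dx over the full domain.
With ∫_{−∞}^{∞} x^(2m) e^(−αx²) dx = (2m−1)!!·√π / (2^m α^(m+1/2)), since the A² factors cancel between numerator and denominator, ⟨x²⟩ = 3·w^2/2.
Putting w = 2.29 gives 7.866.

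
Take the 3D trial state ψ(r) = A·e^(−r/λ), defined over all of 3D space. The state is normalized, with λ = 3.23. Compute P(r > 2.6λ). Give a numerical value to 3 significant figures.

Integrate the radial probability density 4πr²|ψ|² over r > 2.6λ.
A² is fixed by ∫₀^∞ 4πr²|ψ|² dr = 1, i.e. A² = (π·λ^3)^(−1).
In terms of u = r/λ (A², 4π and the length scale all cancel between numerator and denominator), P = [∫_{2.6}^{∞} u^2·e^(-2·u) du] / [∫_{0}^{∞} u^2·e^(-2·u) du].
With ∫ u^2·e^(-2·u) du = -(2·u^2 + 2·u + 1)·e^(-2·u)/4 + C, the region integral is 493·e^(-26/5)/100 and the full one is 1/4.
The region integral divided by the full integral gives P = 0.1088.

P ≈ 0.109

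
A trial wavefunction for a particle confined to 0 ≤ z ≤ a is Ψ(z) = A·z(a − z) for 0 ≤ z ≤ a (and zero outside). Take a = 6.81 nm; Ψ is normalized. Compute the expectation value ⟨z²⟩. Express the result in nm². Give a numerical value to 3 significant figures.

⟨z²⟩ = ∫ z^2 |Ψ|² dz over the full domain.
Expanding the polynomial and integrating term by term, the ratio of the moment integral to the normalization integral gives ⟨z²⟩ = 2·a^2/7.
With a = 6.81, ⟨z^2⟩ = 13.25.

⟨z^2⟩ ≈ 13.3 nm^2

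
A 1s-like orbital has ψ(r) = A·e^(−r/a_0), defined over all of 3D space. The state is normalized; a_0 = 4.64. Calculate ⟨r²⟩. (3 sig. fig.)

The expectation value is the |ψ|²-weighted average of r^2: ∫ r^2|ψ|² 4πr² dr.
Recall ∫₀^∞ r^m e^(−r/β) dr = m!·β^(m+1), evaluating both integrals, ⟨r²⟩ = 3·a_0^2.
Putting a_0 = 4.64 gives 64.59.

⟨r^2⟩ ≈ 64.6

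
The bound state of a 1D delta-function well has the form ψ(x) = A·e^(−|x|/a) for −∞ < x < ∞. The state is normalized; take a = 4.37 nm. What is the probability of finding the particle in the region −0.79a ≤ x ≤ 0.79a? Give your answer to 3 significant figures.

P = ∫_{−0.79a}^{0.79a} |ψ(x)|² dx.
With A² fixed by ∫|ψ|² = 1, i.e. A² = (a)^(−1), substitute and integrate.
By symmetry take twice the x ≥ 0 contribution in numerator and denominator; the 2's cancel. In terms of u = x/a (A² and the length scale cancel between numerator and denominator), P = [∫_{0}^{0.79} e^(-2·u) du] / [∫_{0}^{∞} e^(-2·u) du].
An antiderivative of e^(-2·u) is -e^(-2·u)/2; evaluating from 0 to 0.79 gives 1/2 - e^(-79/50)/2, while the full integral is 1/2.
Taking the ratio, P = 0.7940.

P ≈ 0.794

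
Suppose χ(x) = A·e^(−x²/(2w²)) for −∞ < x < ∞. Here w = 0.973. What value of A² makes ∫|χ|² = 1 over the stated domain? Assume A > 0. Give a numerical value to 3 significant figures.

The normalization condition is ∫|χ|² dx = 1 from −∞ to ∞.
With χ = A·e^(−x²/(2w²)), the integral evaluates to A²·[√(π)·w].
So A² = (√(π)·w)^(−1).
Substituting w = 0.973 gives A² = 0.5798, so A = 0.7615.

A^2 ≈ 0.580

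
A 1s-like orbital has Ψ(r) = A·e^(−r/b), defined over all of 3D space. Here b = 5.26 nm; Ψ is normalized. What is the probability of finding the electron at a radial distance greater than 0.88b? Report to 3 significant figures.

Integrate the radial probability density 4πr²|Ψ|² over r > 0.88b.
The full normalization integral is A²·[π·b^3] = 1, fixing A².
In terms of u = r/b (A², 4π and the length scale all cancel between numerator and denominator), P = [∫_{0.88}^{∞} u^2·e^(-2·u) du] / [∫_{0}^{∞} u^2·e^(-2·u) du].
Using ∫ u^2·e^(-2·u) du = -(2·u^2 + 2·u + 1)·e^(-2·u)/4, the numerator is 2693·e^(-44/25)/2500 and the denominator is 1/4.
This evaluates to P = 0.7413.

P ≈ 0.741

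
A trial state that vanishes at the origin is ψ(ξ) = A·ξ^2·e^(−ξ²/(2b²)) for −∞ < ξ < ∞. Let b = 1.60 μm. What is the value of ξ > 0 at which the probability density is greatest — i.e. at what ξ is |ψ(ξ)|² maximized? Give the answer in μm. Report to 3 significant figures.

ξ ≈ 2.26 μm

The maximum of |ψ(ξ)|² occurs where its derivative vanishes.
Solving yields ξ = √(2)·b.
With b = 1.60, the value of ξ > 0 at which the probability density is greatest is 2.263 μm.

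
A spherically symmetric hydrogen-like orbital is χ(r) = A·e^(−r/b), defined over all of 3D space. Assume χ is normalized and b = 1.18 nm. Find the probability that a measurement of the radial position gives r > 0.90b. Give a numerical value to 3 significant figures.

P ≈ 0.731

Integrate the radial probability density 4πr²|χ|² over r > 0.90b.
A² is fixed by ∫₀^∞ 4πr²|χ|² dr = 1, i.e. A² = (π·b^3)^(−1).
Let u = r/b; then A², 4π and the length scale all cancel, so P = ∫_{0.90}^{∞} u^2·e^(-2·u) du ÷ ∫_{0}^{∞} u^2·e^(-2·u) du.
With ∫ u^2·e^(-2·u) du = -(2·u^2 + 2·u + 1)·e^(-2·u)/4 + C, the region integral is 221·e^(-9/5)/200 and the full one is 1/4.
The region integral divided by the full integral gives P = 0.7306.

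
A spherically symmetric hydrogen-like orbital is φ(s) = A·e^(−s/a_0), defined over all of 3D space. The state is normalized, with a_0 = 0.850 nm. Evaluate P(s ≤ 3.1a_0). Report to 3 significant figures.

Integrate the radial probability density 4πs²|φ|² over s ≤ 3.1a_0.
The full normalization integral is A²·[π·a_0^3] = 1, fixing A².
In terms of u = s/a_0 (A², 4π and the length scale all cancel between numerator and denominator), P = [∫_{0}^{3.1} u^2·e^(-2·u) du] / [∫_{0}^{∞} u^2·e^(-2·u) du].
With ∫ u^2·e^(-2·u) du = -(2·u^2 + 2·u + 1)·e^(-2·u)/4 + C, the region integral is 1/4 - 1321·e^(-31/5)/200 and the full one is 1/4.
This evaluates to P = 0.9464.

P ≈ 0.946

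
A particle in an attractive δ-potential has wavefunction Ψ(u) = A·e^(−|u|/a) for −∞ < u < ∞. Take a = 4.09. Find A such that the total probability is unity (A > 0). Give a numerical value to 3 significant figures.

Require ∫ |Ψ|² du = 1 over the whole domain.
Carrying out the integral gives A² · a.
So A² = (a)^(−1).
With a = 4.09: A² = 0.2445 and A = 0.4945.

A ≈ 0.494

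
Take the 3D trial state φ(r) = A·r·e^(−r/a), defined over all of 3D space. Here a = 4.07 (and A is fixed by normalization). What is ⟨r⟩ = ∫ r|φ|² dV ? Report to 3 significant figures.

⟨r⟩ ≈ 10.2

The expectation value is the |φ|²-weighted average of r: ∫ r|φ|² 4πr² dr.
Since the A² factors cancel between numerator and denominator, ⟨r⟩ = 5·a/2.
Putting a = 4.07 gives 10.18.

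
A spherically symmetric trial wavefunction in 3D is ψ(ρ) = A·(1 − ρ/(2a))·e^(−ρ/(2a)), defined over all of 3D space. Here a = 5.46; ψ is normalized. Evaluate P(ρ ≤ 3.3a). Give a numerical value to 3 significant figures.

P = ∫ |ψ|² 4πρ² dρ over ρ ≤ 3.3a.
A² is fixed by ∫₀^∞ 4πρ²|ψ|² dρ = 1, i.e. A² = (8·π·a^3)^(−1).
In terms of u = ρ/a (A², 4π and the length scale all cancel between numerator and denominator), P = [∫_{0}^{3.3} u^2·(1 - u/2)^2·e^(-u) du] / [∫_{0}^{∞} u^2·(1 - u/2)^2·e^(-u) du].
An antiderivative of u^2·(1 - u/2)^2·e^(-u) is -(u^4/4 + u^2 + 2·u + 2)·e^(-u); evaluating from 0 to 3.3 gives ≈ 0.18763, while the full integral is 2.
The region integral divided by the full integral gives P = 0.09382.

P ≈ 0.0938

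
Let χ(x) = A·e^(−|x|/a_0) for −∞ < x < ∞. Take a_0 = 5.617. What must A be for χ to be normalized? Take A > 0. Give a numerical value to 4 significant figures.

A ≈ 0.4219

Require ∫ |χ|² dx = 1 over the whole domain.
Carrying out the integral gives A² · a_0.
Substituting a_0 = 5.617 gives A² = 0.17803, so A = 0.42194.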